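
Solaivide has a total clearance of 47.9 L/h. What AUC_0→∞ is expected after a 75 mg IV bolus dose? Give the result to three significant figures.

AUC_0→∞ = Dose_iv / CL
        = 75 / 47.9 = 1.56576 mg/L·h

AUC = 1.57 mg/L·h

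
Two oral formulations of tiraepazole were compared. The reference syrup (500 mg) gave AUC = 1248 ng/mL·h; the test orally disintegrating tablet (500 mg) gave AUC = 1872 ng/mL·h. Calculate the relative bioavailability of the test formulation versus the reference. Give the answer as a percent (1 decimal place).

F_rel = 150.0%

F_rel = (AUC_test/D_test) / (AUC_ref/D_ref)
      = (1872/500) / (1248/500)
      = 3.744 / 2.496 = 1.5000 = 150.00%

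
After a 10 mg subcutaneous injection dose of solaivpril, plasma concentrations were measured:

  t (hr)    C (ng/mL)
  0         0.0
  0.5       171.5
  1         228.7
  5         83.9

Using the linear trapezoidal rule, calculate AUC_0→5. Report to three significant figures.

Trapezoidal AUC_0→5:
  [0→0.5]: (0.0+171.5)/2 × 0.5 = 42.875
  [0.5→1]: (171.5+228.7)/2 × 0.5 = 100.05
  [1→5]: (228.7+83.9)/2 × 4 = 625.2
  Sum = 768.125 ng/mL·hr

AUC = 768 ng/mL·hr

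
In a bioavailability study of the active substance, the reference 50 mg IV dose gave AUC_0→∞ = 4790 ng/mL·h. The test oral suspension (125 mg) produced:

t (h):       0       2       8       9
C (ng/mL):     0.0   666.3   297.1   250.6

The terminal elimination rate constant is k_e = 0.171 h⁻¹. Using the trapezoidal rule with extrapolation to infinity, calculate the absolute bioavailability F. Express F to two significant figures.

F = 0.44

Trapezoidal AUC_0→9 (oral suspension):
  [0→2]: (0.0+666.3)/2 × 2 = 666.3
  [2→8]: (666.3+297.1)/2 × 6 = 2890.2
  [8→9]: (297.1+250.6)/2 × 1 = 273.85
  Sum = 3830.35 ng/mL·h
Tail: C_last/k_e = 250.6/0.171 = 1465.497
AUC_0→∞ (oral suspension) = 3830.35 + 1465.497 = 5295.847 ng/mL·h
F = (AUC_ev/D_ev)/(AUC_iv/D_iv) = (5295.847/125)/(4790/50) = 42.366776/95.8 = 0.4422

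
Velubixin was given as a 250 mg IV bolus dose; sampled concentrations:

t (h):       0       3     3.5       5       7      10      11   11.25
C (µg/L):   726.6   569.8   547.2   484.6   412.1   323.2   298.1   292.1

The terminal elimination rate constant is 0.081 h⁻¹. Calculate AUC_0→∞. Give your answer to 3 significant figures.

AUC = 8990 µg/L·h

Trapezoidal AUC_0→11.25:
  [0→3]: (726.6+569.8)/2 × 3 = 1944.6
  [3→3.5]: (569.8+547.2)/2 × 0.5 = 279.25
  [3.5→5]: (547.2+484.6)/2 × 1.5 = 773.85
  [5→7]: (484.6+412.1)/2 × 2 = 896.7
  [7→10]: (412.1+323.2)/2 × 3 = 1102.95
  [10→11]: (323.2+298.1)/2 × 1 = 310.65
  [11→11.25]: (298.1+292.1)/2 × 0.25 = 73.775
  Sum = 5381.775 µg/L·h
Extrapolated tail: C_last / k_e = 292.1 / 0.081 = 3606.173
AUC_0→∞ = 5381.775 + 3606.173 = 8987.948 µg/L·h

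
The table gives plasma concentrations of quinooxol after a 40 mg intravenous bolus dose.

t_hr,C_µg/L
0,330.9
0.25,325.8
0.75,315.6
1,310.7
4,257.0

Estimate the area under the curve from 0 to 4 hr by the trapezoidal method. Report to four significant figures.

Trapezoidal AUC_0→4:
  [0→0.25]: (330.9+325.8)/2 × 0.25 = 82.0875
  [0.25→0.75]: (325.8+315.6)/2 × 0.5 = 160.35
  [0.75→1]: (315.6+310.7)/2 × 0.25 = 78.2875
  [1→4]: (310.7+257.0)/2 × 3 = 851.55
  Sum = 1172.275 µg/L·hr

AUC = 1172 µg/L·hr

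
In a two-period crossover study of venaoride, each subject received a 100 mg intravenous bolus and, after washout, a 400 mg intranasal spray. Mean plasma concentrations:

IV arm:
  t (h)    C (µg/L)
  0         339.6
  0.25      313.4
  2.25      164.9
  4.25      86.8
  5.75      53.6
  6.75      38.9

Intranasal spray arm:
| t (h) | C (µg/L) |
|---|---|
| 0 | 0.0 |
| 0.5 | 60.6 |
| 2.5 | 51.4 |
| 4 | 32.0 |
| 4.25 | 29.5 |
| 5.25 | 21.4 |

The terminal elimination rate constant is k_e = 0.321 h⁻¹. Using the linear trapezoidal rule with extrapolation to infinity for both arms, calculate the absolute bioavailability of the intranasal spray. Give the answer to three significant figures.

Trapezoidal AUC_0→6.75 (IV):
  [0→0.25]: (339.6+313.4)/2 × 0.25 = 81.625
  [0.25→2.25]: (313.4+164.9)/2 × 2 = 478.3
  [2.25→4.25]: (164.9+86.8)/2 × 2 = 251.7
  [4.25→5.75]: (86.8+53.6)/2 × 1.5 = 105.3
  [5.75→6.75]: (53.6+38.9)/2 × 1 = 46.25
  Sum = 963.175 µg/L·h
IV tail: 38.9/0.321 = 121.184; AUC_iv,0→∞ = 963.175 + 121.184 = 1084.359 µg/L·h
Trapezoidal AUC_0→5.25 (intranasal spray):
  [0→0.5]: (0.0+60.6)/2 × 0.5 = 15.15
  [0.5→2.5]: (60.6+51.4)/2 × 2 = 112.0
  [2.5→4]: (51.4+32.0)/2 × 1.5 = 62.55
  [4→4.25]: (32.0+29.5)/2 × 0.25 = 7.6875
  [4.25→5.25]: (29.5+21.4)/2 × 1 = 25.45
  Sum = 222.8375 µg/L·h
intranasal spray tail: 21.4/0.321 = 66.667; AUC_ev,0→∞ = 222.8375 + 66.667 = 289.5045 µg/L·h
F = (AUC_ev/D_ev)/(AUC_iv/D_iv) = (289.5045/400)/(1084.359/100) = 0.72376125/10.84359 = 0.0667

F = 0.0667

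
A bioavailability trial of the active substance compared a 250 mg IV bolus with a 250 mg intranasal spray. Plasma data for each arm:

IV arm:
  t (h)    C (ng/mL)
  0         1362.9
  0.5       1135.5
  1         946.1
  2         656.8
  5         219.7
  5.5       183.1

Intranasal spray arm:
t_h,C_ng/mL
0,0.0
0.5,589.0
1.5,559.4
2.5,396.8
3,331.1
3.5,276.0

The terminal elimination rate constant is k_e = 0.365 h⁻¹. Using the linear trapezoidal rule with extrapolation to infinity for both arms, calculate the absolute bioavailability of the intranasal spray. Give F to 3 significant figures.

F = 0.593

Trapezoidal AUC_0→5.5 (IV):
  [0→0.5]: (1362.9+1135.5)/2 × 0.5 = 624.6
  [0.5→1]: (1135.5+946.1)/2 × 0.5 = 520.4
  [1→2]: (946.1+656.8)/2 × 1 = 801.45
  [2→5]: (656.8+219.7)/2 × 3 = 1314.75
  [5→5.5]: (219.7+183.1)/2 × 0.5 = 100.7
  Sum = 3361.9 ng/mL·h
IV tail: 183.1/0.365 = 501.644; AUC_iv,0→∞ = 3361.9 + 501.644 = 3863.544 ng/mL·h
Trapezoidal AUC_0→3.5 (intranasal spray):
  [0→0.5]: (0.0+589.0)/2 × 0.5 = 147.25
  [0.5→1.5]: (589.0+559.4)/2 × 1 = 574.2
  [1.5→2.5]: (559.4+396.8)/2 × 1 = 478.1
  [2.5→3]: (396.8+331.1)/2 × 0.5 = 181.975
  [3→3.5]: (331.1+276.0)/2 × 0.5 = 151.775
  Sum = 1533.3 ng/mL·h
intranasal spray tail: 276.0/0.365 = 756.164; AUC_ev,0→∞ = 1533.3 + 756.164 = 2289.464 ng/mL·h
F = (AUC_ev/D_ev)/(AUC_iv/D_iv) = (2289.464/250)/(3863.544/250) = 9.157856/15.454176 = 0.5926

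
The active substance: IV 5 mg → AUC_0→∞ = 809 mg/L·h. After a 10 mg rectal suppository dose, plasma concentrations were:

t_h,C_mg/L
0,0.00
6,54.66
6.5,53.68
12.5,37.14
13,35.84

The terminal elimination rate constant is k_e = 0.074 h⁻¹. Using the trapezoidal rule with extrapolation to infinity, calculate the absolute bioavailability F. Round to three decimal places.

Trapezoidal AUC_0→13 (rectal suppository):
  [0→6]: (0.00+54.66)/2 × 6 = 163.98
  [6→6.5]: (54.66+53.68)/2 × 0.5 = 27.085
  [6.5→12.5]: (53.68+37.14)/2 × 6 = 272.46
  [12.5→13]: (37.14+35.84)/2 × 0.5 = 18.245
  Sum = 481.77 mg/L·h
Tail: C_last/k_e = 35.84/0.074 = 484.324
AUC_0→∞ (rectal suppository) = 481.77 + 484.324 = 966.094 mg/L·h
F = (AUC_ev/D_ev)/(AUC_iv/D_iv) = (966.094/10)/(809/5) = 96.6094/161.8 = 0.5971

F = 0.597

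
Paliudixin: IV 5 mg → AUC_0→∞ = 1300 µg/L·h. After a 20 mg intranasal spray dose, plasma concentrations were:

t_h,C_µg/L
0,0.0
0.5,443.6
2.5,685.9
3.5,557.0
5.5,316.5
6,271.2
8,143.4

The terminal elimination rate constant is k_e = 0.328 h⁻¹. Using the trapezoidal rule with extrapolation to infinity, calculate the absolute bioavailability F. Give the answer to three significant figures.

F = 0.718

Trapezoidal AUC_0→8 (intranasal spray):
  [0→0.5]: (0.0+443.6)/2 × 0.5 = 110.9
  [0.5→2.5]: (443.6+685.9)/2 × 2 = 1129.5
  [2.5→3.5]: (685.9+557.0)/2 × 1 = 621.45
  [3.5→5.5]: (557.0+316.5)/2 × 2 = 873.5
  [5.5→6]: (316.5+271.2)/2 × 0.5 = 146.925
  [6→8]: (271.2+143.4)/2 × 2 = 414.6
  Sum = 3296.875 µg/L·h
Tail: C_last/k_e = 143.4/0.328 = 437.195
AUC_0→∞ (intranasal spray) = 3296.875 + 437.195 = 3734.07 µg/L·h
F = (AUC_ev/D_ev)/(AUC_iv/D_iv) = (3734.07/20)/(1300/5) = 186.7035/260 = 0.7181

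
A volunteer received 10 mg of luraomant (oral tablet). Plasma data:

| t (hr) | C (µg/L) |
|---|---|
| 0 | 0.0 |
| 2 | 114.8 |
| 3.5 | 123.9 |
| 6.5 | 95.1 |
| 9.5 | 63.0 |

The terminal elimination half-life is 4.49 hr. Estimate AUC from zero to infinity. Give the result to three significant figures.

AUC = 1270 µg/L·hr

Trapezoidal AUC_0→9.5:
  [0→2]: (0.0+114.8)/2 × 2 = 114.8
  [2→3.5]: (114.8+123.9)/2 × 1.5 = 179.025
  [3.5→6.5]: (123.9+95.1)/2 × 3 = 328.5
  [6.5→9.5]: (95.1+63.0)/2 × 3 = 237.15
  Sum = 859.475 µg/L·hr
k_e = ln2 / t½ = 0.693147 / 4.49 = 0.1544 hr^-1
Extrapolated tail: C_last / k_e = 63.0 / 0.1544 = 408.031
AUC_0→∞ = 859.475 + 408.031 = 1267.506 µg/L·hr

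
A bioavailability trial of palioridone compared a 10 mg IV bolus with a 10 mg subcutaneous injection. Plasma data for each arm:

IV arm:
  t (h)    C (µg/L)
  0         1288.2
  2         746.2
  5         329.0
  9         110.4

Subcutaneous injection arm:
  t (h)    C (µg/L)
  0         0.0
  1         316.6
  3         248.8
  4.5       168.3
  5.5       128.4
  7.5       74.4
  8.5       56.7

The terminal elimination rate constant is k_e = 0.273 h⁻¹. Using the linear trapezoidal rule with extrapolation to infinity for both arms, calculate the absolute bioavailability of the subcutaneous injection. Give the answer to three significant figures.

F = 0.337

Trapezoidal AUC_0→9 (IV):
  [0→2]: (1288.2+746.2)/2 × 2 = 2034.4
  [2→5]: (746.2+329.0)/2 × 3 = 1612.8
  [5→9]: (329.0+110.4)/2 × 4 = 878.8
  Sum = 4526.0 µg/L·h
IV tail: 110.4/0.273 = 404.396; AUC_iv,0→∞ = 4526.0 + 404.396 = 4930.396 µg/L·h
Trapezoidal AUC_0→8.5 (subcutaneous injection):
  [0→1]: (0.0+316.6)/2 × 1 = 158.3
  [1→3]: (316.6+248.8)/2 × 2 = 565.4
  [3→4.5]: (248.8+168.3)/2 × 1.5 = 312.825
  [4.5→5.5]: (168.3+128.4)/2 × 1 = 148.35
  [5.5→7.5]: (128.4+74.4)/2 × 2 = 202.8
  [7.5→8.5]: (74.4+56.7)/2 × 1 = 65.55
  Sum = 1453.225 µg/L·h
subcutaneous injection tail: 56.7/0.273 = 207.692; AUC_ev,0→∞ = 1453.225 + 207.692 = 1660.917 µg/L·h
F = (AUC_ev/D_ev)/(AUC_iv/D_iv) = (1660.917/10)/(4930.396/10) = 166.0917/493.0396 = 0.3369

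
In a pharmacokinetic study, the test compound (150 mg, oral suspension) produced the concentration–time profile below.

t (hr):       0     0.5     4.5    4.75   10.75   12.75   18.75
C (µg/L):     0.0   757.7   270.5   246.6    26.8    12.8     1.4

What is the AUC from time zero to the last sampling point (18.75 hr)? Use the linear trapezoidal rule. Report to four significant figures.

AUC = 3213 µg/L·hr

Trapezoidal AUC_0→18.75:
  [0→0.5]: (0.0+757.7)/2 × 0.5 = 189.425
  [0.5→4.5]: (757.7+270.5)/2 × 4 = 2056.4
  [4.5→4.75]: (270.5+246.6)/2 × 0.25 = 64.6375
  [4.75→10.75]: (246.6+26.8)/2 × 6 = 820.2
  [10.75→12.75]: (26.8+12.8)/2 × 2 = 39.6
  [12.75→18.75]: (12.8+1.4)/2 × 6 = 42.6
  Sum = 3212.8625 µg/L·hr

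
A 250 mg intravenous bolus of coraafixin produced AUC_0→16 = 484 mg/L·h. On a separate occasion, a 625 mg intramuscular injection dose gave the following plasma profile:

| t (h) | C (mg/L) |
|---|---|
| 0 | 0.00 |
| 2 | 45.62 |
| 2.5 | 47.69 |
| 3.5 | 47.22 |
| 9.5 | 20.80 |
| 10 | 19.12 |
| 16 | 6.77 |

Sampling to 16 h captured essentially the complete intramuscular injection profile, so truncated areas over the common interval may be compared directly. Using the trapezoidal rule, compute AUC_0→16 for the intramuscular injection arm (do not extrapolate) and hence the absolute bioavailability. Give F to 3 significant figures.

F = 0.337

Trapezoidal AUC_0→16 (intramuscular injection):
  [0→2]: (0.00+45.62)/2 × 2 = 45.62
  [2→2.5]: (45.62+47.69)/2 × 0.5 = 23.3275
  [2.5→3.5]: (47.69+47.22)/2 × 1 = 47.455
  [3.5→9.5]: (47.22+20.80)/2 × 6 = 204.06
  [9.5→10]: (20.80+19.12)/2 × 0.5 = 9.98
  [10→16]: (19.12+6.77)/2 × 6 = 77.67
  Sum = 408.1125 mg/L·h
F = (AUC_ev/D_ev)/(AUC_iv/D_iv) = (408.1125/625)/(484/250) = 0.65298/1.936 = 0.3373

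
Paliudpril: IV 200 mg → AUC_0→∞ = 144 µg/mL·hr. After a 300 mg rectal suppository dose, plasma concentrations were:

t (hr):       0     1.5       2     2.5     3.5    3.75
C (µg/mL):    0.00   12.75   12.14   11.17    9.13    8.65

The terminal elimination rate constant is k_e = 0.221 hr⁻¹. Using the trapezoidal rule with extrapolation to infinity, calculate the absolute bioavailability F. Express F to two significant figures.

Trapezoidal AUC_0→3.75 (rectal suppository):
  [0→1.5]: (0.00+12.75)/2 × 1.5 = 9.5625
  [1.5→2]: (12.75+12.14)/2 × 0.5 = 6.2225
  [2→2.5]: (12.14+11.17)/2 × 0.5 = 5.8275
  [2.5→3.5]: (11.17+9.13)/2 × 1 = 10.15
  [3.5→3.75]: (9.13+8.65)/2 × 0.25 = 2.2225
  Sum = 33.985 µg/mL·hr
Tail: C_last/k_e = 8.65/0.221 = 39.140
AUC_0→∞ (rectal suppository) = 33.985 + 39.140 = 73.125 µg/mL·hr
F = (AUC_ev/D_ev)/(AUC_iv/D_iv) = (73.125/300)/(144/200) = 0.24375/0.72 = 0.3385

F = 0.34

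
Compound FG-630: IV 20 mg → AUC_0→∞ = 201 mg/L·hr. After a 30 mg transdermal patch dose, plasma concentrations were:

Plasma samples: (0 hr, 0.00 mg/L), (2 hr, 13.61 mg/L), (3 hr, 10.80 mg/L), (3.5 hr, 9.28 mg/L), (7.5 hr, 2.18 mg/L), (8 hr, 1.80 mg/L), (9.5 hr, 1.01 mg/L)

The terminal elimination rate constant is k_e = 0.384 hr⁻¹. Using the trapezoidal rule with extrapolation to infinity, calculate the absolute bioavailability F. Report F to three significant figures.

Trapezoidal AUC_0→9.5 (transdermal patch):
  [0→2]: (0.00+13.61)/2 × 2 = 13.61
  [2→3]: (13.61+10.80)/2 × 1 = 12.205
  [3→3.5]: (10.80+9.28)/2 × 0.5 = 5.02
  [3.5→7.5]: (9.28+2.18)/2 × 4 = 22.92
  [7.5→8]: (2.18+1.80)/2 × 0.5 = 0.995
  [8→9.5]: (1.80+1.01)/2 × 1.5 = 2.1075
  Sum = 56.8575 mg/L·hr
Tail: C_last/k_e = 1.01/0.384 = 2.630
AUC_0→∞ (transdermal patch) = 56.8575 + 2.630 = 59.4875 mg/L·hr
F = (AUC_ev/D_ev)/(AUC_iv/D_iv) = (59.4875/30)/(201/20) = 1.98292/10.05 = 0.1973

F = 0.197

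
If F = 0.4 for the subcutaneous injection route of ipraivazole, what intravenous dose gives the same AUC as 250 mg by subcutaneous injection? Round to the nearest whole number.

Systemic exposure from an extravascular dose = F × D_ev, so the equivalent IV dose is F × D_ev.
D_iv = F × D_ev = 0.4 × 250 = 100 mg

D_iv = 100 mg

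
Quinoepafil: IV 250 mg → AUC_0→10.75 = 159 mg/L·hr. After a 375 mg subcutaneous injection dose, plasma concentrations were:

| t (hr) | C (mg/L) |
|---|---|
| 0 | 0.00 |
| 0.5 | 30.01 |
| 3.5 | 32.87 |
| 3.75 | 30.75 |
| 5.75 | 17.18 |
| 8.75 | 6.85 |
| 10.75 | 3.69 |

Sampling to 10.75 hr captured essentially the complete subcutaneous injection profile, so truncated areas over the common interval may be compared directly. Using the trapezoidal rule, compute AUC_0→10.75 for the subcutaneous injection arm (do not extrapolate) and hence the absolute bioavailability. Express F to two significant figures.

F = 0.86

Trapezoidal AUC_0→10.75 (subcutaneous injection):
  [0→0.5]: (0.00+30.01)/2 × 0.5 = 7.5025
  [0.5→3.5]: (30.01+32.87)/2 × 3 = 94.32
  [3.5→3.75]: (32.87+30.75)/2 × 0.25 = 7.9525
  [3.75→5.75]: (30.75+17.18)/2 × 2 = 47.93
  [5.75→8.75]: (17.18+6.85)/2 × 3 = 36.045
  [8.75→10.75]: (6.85+3.69)/2 × 2 = 10.54
  Sum = 204.29 mg/L·hr
F = (AUC_ev/D_ev)/(AUC_iv/D_iv) = (204.29/375)/(159/250) = 0.544773/0.636 = 0.8566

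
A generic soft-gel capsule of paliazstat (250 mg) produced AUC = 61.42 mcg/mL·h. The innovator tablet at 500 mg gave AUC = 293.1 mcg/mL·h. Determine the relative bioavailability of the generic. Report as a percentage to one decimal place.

F_rel = 41.9%

F_rel = (AUC_test/D_test) / (AUC_ref/D_ref)
      = (61.42/250) / (293.1/500)
      = 0.24568 / 0.5862 = 0.4191 = 41.91%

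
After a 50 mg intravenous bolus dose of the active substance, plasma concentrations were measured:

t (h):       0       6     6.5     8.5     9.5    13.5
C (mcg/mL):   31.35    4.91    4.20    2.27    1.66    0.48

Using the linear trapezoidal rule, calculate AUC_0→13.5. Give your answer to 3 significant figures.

AUC = 124 mcg/mL·h

Trapezoidal AUC_0→13.5:
  [0→6]: (31.35+4.91)/2 × 6 = 108.78
  [6→6.5]: (4.91+4.20)/2 × 0.5 = 2.2775
  [6.5→8.5]: (4.20+2.27)/2 × 2 = 6.47
  [8.5→9.5]: (2.27+1.66)/2 × 1 = 1.965
  [9.5→13.5]: (1.66+0.48)/2 × 4 = 4.28
  Sum = 123.7725 mcg/mL·h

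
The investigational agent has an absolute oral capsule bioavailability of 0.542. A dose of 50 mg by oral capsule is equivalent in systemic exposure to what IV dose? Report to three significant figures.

Systemic exposure from an extravascular dose = F × D_ev, so the equivalent IV dose is F × D_ev.
D_iv = F × D_ev = 0.542 × 50 = 27.1 mg

D_iv = 27.1 mg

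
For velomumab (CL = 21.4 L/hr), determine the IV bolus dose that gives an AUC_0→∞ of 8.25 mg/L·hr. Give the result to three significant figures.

Dose_iv = CL × AUC_0→∞
     = 21.4 × 8.25 = 176.55 mg

Dose = 177 mg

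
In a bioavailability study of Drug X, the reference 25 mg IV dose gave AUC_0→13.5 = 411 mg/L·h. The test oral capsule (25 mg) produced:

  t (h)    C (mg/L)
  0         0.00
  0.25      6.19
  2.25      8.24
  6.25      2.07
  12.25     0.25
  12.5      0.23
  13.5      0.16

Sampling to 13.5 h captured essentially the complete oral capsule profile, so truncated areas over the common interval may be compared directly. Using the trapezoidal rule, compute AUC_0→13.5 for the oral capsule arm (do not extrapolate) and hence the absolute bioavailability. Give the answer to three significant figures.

Trapezoidal AUC_0→13.5 (oral capsule):
  [0→0.25]: (0.00+6.19)/2 × 0.25 = 0.77375
  [0.25→2.25]: (6.19+8.24)/2 × 2 = 14.43
  [2.25→6.25]: (8.24+2.07)/2 × 4 = 20.62
  [6.25→12.25]: (2.07+0.25)/2 × 6 = 6.96
  [12.25→12.5]: (0.25+0.23)/2 × 0.25 = 0.06
  [12.5→13.5]: (0.23+0.16)/2 × 1 = 0.195
  Sum = 43.03875 mg/L·h
F = (AUC_ev/D_ev)/(AUC_iv/D_iv) = (43.03875/25)/(411/25) = 1.72155/16.44 = 0.1047

F = 0.105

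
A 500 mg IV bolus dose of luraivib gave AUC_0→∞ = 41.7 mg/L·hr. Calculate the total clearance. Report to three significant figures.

CL = 12.0 L/hr

CL = Dose_iv / AUC_0→∞
   = 500 / 41.7 = 11.9904 L/hr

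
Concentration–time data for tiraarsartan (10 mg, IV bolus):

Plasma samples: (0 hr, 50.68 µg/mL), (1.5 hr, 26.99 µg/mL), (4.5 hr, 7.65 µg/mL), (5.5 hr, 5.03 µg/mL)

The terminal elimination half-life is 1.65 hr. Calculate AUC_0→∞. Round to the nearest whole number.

Trapezoidal AUC_0→5.5:
  [0→1.5]: (50.68+26.99)/2 × 1.5 = 58.2525
  [1.5→4.5]: (26.99+7.65)/2 × 3 = 51.96
  [4.5→5.5]: (7.65+5.03)/2 × 1 = 6.34
  Sum = 116.5525 µg/mL·hr
k_e = ln2 / t½ = 0.693147 / 1.65 = 0.4201 hr^-1
Extrapolated tail: C_last / k_e = 5.03 / 0.4201 = 11.973
AUC_0→∞ = 116.5525 + 11.973 = 128.5255 µg/mL·hr

AUC = 129 µg/mL·hr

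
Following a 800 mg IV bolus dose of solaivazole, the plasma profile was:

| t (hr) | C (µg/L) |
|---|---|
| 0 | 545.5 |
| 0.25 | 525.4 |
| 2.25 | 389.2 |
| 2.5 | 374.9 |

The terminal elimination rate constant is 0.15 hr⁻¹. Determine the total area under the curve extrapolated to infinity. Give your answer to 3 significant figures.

AUC = 3640 µg/L·hr

Trapezoidal AUC_0→2.5:
  [0→0.25]: (545.5+525.4)/2 × 0.25 = 133.8625
  [0.25→2.25]: (525.4+389.2)/2 × 2 = 914.6
  [2.25→2.5]: (389.2+374.9)/2 × 0.25 = 95.5125
  Sum = 1143.975 µg/L·hr
Extrapolated tail: C_last / k_e = 374.9 / 0.15 = 2499.333
AUC_0→∞ = 1143.975 + 2499.333 = 3643.308 µg/L·hr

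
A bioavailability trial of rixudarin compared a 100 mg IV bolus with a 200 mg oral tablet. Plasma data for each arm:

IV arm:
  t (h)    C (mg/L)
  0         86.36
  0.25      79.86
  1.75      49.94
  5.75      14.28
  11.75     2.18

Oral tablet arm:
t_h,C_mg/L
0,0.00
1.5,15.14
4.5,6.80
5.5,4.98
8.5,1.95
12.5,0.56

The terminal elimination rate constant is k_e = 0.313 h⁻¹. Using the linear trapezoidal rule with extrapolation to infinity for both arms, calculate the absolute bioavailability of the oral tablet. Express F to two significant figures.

Trapezoidal AUC_0→11.75 (IV):
  [0→0.25]: (86.36+79.86)/2 × 0.25 = 20.7775
  [0.25→1.75]: (79.86+49.94)/2 × 1.5 = 97.35
  [1.75→5.75]: (49.94+14.28)/2 × 4 = 128.44
  [5.75→11.75]: (14.28+2.18)/2 × 6 = 49.38
  Sum = 295.9475 mg/L·h
IV tail: 2.18/0.313 = 6.965; AUC_iv,0→∞ = 295.9475 + 6.965 = 302.9125 mg/L·h
Trapezoidal AUC_0→12.5 (oral tablet):
  [0→1.5]: (0.00+15.14)/2 × 1.5 = 11.355
  [1.5→4.5]: (15.14+6.80)/2 × 3 = 32.91
  [4.5→5.5]: (6.80+4.98)/2 × 1 = 5.89
  [5.5→8.5]: (4.98+1.95)/2 × 3 = 10.395
  [8.5→12.5]: (1.95+0.56)/2 × 4 = 5.02
  Sum = 65.57 mg/L·h
oral tablet tail: 0.56/0.313 = 1.789; AUC_ev,0→∞ = 65.57 + 1.789 = 67.359 mg/L·h
F = (AUC_ev/D_ev)/(AUC_iv/D_iv) = (67.359/200)/(302.9125/100) = 0.336795/3.029125 = 0.1112

F = 0.11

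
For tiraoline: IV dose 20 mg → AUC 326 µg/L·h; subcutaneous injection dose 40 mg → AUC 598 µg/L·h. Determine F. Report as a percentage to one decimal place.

F = 91.7%

F = (AUC_ev / D_ev) / (AUC_iv / D_iv)
  = (598/40) / (326/20)
  = 14.95 / 16.3 = 0.9172
  = 91.72%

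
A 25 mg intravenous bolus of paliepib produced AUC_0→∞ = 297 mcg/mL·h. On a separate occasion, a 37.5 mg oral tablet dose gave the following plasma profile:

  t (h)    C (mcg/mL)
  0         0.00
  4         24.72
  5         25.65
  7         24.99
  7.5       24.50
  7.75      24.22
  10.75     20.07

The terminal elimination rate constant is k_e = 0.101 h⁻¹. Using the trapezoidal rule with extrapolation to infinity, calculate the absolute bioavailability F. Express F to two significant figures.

F = 0.92

Trapezoidal AUC_0→10.75 (oral tablet):
  [0→4]: (0.00+24.72)/2 × 4 = 49.44
  [4→5]: (24.72+25.65)/2 × 1 = 25.185
  [5→7]: (25.65+24.99)/2 × 2 = 50.64
  [7→7.5]: (24.99+24.50)/2 × 0.5 = 12.3725
  [7.5→7.75]: (24.50+24.22)/2 × 0.25 = 6.09
  [7.75→10.75]: (24.22+20.07)/2 × 3 = 66.435
  Sum = 210.1625 mcg/mL·h
Tail: C_last/k_e = 20.07/0.101 = 198.713
AUC_0→∞ (oral tablet) = 210.1625 + 198.713 = 408.8755 mcg/mL·h
F = (AUC_ev/D_ev)/(AUC_iv/D_iv) = (408.8755/37.5)/(297/25) = 10.9033/11.88 = 0.9178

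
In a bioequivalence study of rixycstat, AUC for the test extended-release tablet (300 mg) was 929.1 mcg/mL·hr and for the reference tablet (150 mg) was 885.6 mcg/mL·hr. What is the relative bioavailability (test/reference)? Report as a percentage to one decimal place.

F_rel = (AUC_test/D_test) / (AUC_ref/D_ref)
      = (929.1/300) / (885.6/150)
      = 3.097 / 5.904 = 0.5246 = 52.46%

F_rel = 52.5%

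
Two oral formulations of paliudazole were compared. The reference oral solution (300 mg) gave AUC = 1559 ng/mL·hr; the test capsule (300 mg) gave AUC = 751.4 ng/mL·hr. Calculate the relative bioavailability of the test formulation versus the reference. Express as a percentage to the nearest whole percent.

F_rel = 48%

F_rel = (AUC_test/D_test) / (AUC_ref/D_ref)
      = (751.4/300) / (1559/300)
      = 2.50467 / 5.19667 = 0.4820 = 48.20%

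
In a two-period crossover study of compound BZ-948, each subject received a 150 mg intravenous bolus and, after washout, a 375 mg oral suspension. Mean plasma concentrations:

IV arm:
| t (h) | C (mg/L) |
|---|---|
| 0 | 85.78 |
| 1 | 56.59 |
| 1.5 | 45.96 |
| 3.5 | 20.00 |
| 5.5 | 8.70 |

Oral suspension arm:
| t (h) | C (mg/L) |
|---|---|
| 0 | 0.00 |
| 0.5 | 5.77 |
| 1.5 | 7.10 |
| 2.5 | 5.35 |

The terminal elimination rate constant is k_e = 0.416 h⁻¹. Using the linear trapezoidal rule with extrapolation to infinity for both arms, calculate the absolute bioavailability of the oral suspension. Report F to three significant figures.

Trapezoidal AUC_0→5.5 (IV):
  [0→1]: (85.78+56.59)/2 × 1 = 71.185
  [1→1.5]: (56.59+45.96)/2 × 0.5 = 25.6375
  [1.5→3.5]: (45.96+20.00)/2 × 2 = 65.96
  [3.5→5.5]: (20.00+8.70)/2 × 2 = 28.7
  Sum = 191.4825 mg/L·h
IV tail: 8.70/0.416 = 20.913; AUC_iv,0→∞ = 191.4825 + 20.913 = 212.3955 mg/L·h
Trapezoidal AUC_0→2.5 (oral suspension):
  [0→0.5]: (0.00+5.77)/2 × 0.5 = 1.4425
  [0.5→1.5]: (5.77+7.10)/2 × 1 = 6.435
  [1.5→2.5]: (7.10+5.35)/2 × 1 = 6.225
  Sum = 14.1025 mg/L·h
oral suspension tail: 5.35/0.416 = 12.861; AUC_ev,0→∞ = 14.1025 + 12.861 = 26.9635 mg/L·h
F = (AUC_ev/D_ev)/(AUC_iv/D_iv) = (26.9635/375)/(212.3955/150) = 0.0719027/1.41597 = 0.0508

F = 0.0508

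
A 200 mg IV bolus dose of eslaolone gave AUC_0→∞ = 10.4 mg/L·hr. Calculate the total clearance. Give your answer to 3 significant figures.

CL = 19.2 L/hr

CL = Dose_iv / AUC_0→∞
   = 200 / 10.4 = 19.2308 L/hr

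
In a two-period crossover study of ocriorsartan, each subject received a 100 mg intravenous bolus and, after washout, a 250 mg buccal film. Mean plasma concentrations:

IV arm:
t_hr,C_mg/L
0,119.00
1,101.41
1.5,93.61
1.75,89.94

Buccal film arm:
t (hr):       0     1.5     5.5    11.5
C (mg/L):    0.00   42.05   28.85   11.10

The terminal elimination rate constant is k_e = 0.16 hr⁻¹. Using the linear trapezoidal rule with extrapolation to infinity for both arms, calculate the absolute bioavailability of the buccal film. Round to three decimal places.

F = 0.195

Trapezoidal AUC_0→1.75 (IV):
  [0→1]: (119.00+101.41)/2 × 1 = 110.205
  [1→1.5]: (101.41+93.61)/2 × 0.5 = 48.755
  [1.5→1.75]: (93.61+89.94)/2 × 0.25 = 22.94375
  Sum = 181.90375 mg/L·hr
IV tail: 89.94/0.16 = 562.125; AUC_iv,0→∞ = 181.90375 + 562.125 = 744.02875 mg/L·hr
Trapezoidal AUC_0→11.5 (buccal film):
  [0→1.5]: (0.00+42.05)/2 × 1.5 = 31.5375
  [1.5→5.5]: (42.05+28.85)/2 × 4 = 141.8
  [5.5→11.5]: (28.85+11.10)/2 × 6 = 119.85
  Sum = 293.1875 mg/L·hr
buccal film tail: 11.10/0.16 = 69.375; AUC_ev,0→∞ = 293.1875 + 69.375 = 362.5625 mg/L·hr
F = (AUC_ev/D_ev)/(AUC_iv/D_iv) = (362.5625/250)/(744.02875/100) = 1.45025/7.4402875 = 0.1949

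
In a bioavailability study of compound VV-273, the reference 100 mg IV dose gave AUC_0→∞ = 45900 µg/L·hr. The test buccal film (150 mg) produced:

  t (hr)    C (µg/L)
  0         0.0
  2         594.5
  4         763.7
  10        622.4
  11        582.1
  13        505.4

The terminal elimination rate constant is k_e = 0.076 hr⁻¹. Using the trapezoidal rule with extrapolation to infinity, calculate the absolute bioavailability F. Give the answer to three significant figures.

F = 0.210

Trapezoidal AUC_0→13 (buccal film):
  [0→2]: (0.0+594.5)/2 × 2 = 594.5
  [2→4]: (594.5+763.7)/2 × 2 = 1358.2
  [4→10]: (763.7+622.4)/2 × 6 = 4158.3
  [10→11]: (622.4+582.1)/2 × 1 = 602.25
  [11→13]: (582.1+505.4)/2 × 2 = 1087.5
  Sum = 7800.75 µg/L·hr
Tail: C_last/k_e = 505.4/0.076 = 6650.000
AUC_0→∞ (buccal film) = 7800.75 + 6650.000 = 14450.75 µg/L·hr
F = (AUC_ev/D_ev)/(AUC_iv/D_iv) = (14450.75/150)/(45900/100) = 96.3383/459 = 0.2099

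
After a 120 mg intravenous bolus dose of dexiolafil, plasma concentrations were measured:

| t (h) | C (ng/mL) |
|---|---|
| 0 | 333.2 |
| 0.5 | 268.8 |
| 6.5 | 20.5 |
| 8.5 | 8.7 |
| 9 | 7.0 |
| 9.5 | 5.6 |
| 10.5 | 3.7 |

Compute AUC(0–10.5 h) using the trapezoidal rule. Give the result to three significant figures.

AUC = 1060 ng/mL·h

Trapezoidal AUC_0→10.5:
  [0→0.5]: (333.2+268.8)/2 × 0.5 = 150.5
  [0.5→6.5]: (268.8+20.5)/2 × 6 = 867.9
  [6.5→8.5]: (20.5+8.7)/2 × 2 = 29.2
  [8.5→9]: (8.7+7.0)/2 × 0.5 = 3.925
  [9→9.5]: (7.0+5.6)/2 × 0.5 = 3.15
  [9.5→10.5]: (5.6+3.7)/2 × 1 = 4.65
  Sum = 1059.325 ng/mL·h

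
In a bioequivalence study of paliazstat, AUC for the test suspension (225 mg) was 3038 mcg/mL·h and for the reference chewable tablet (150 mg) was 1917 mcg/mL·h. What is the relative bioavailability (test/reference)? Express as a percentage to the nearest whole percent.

F_rel = (AUC_test/D_test) / (AUC_ref/D_ref)
      = (3038/225) / (1917/150)
      = 13.5022 / 12.78 = 1.0565 = 105.65%

F_rel = 106%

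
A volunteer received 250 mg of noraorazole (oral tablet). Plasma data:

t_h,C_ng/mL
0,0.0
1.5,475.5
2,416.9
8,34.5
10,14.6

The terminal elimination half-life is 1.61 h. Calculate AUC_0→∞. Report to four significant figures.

AUC = 2017 ng/mL·h

Trapezoidal AUC_0→10:
  [0→1.5]: (0.0+475.5)/2 × 1.5 = 356.625
  [1.5→2]: (475.5+416.9)/2 × 0.5 = 223.1
  [2→8]: (416.9+34.5)/2 × 6 = 1354.2
  [8→10]: (34.5+14.6)/2 × 2 = 49.1
  Sum = 1983.025 ng/mL·h
k_e = ln2 / t½ = 0.693147 / 1.61 = 0.4305 h^-1
Extrapolated tail: C_last / k_e = 14.6 / 0.4305 = 33.914
AUC_0→∞ = 1983.025 + 33.914 = 2016.939 ng/mL·h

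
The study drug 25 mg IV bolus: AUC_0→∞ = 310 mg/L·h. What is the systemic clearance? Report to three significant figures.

CL = Dose_iv / AUC_0→∞
   = 25 / 310 = 0.0806452 L/h

CL = 0.0806 L/h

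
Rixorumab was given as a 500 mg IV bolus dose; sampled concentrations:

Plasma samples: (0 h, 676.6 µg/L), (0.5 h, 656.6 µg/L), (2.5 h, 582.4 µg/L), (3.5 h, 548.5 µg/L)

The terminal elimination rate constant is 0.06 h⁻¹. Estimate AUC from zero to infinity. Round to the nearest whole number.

Trapezoidal AUC_0→3.5:
  [0→0.5]: (676.6+656.6)/2 × 0.5 = 333.3
  [0.5→2.5]: (656.6+582.4)/2 × 2 = 1239.0
  [2.5→3.5]: (582.4+548.5)/2 × 1 = 565.45
  Sum = 2137.75 µg/L·h
Extrapolated tail: C_last / k_e = 548.5 / 0.06 = 9141.667
AUC_0→∞ = 2137.75 + 9141.667 = 11279.417 µg/L·h

AUC = 11279 µg/L·h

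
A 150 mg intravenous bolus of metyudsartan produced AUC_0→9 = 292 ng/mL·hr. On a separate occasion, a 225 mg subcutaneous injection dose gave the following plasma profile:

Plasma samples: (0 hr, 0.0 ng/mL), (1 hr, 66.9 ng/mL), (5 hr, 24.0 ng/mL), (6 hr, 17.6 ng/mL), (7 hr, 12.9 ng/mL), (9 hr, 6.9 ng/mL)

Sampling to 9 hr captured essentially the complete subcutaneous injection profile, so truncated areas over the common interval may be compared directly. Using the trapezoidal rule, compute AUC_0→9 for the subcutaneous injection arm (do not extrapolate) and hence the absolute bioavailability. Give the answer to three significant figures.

Trapezoidal AUC_0→9 (subcutaneous injection):
  [0→1]: (0.0+66.9)/2 × 1 = 33.45
  [1→5]: (66.9+24.0)/2 × 4 = 181.8
  [5→6]: (24.0+17.6)/2 × 1 = 20.8
  [6→7]: (17.6+12.9)/2 × 1 = 15.25
  [7→9]: (12.9+6.9)/2 × 2 = 19.8
  Sum = 271.1 ng/mL·hr
F = (AUC_ev/D_ev)/(AUC_iv/D_iv) = (271.1/225)/(292/150) = 1.20489/1.94667 = 0.6189

F = 0.619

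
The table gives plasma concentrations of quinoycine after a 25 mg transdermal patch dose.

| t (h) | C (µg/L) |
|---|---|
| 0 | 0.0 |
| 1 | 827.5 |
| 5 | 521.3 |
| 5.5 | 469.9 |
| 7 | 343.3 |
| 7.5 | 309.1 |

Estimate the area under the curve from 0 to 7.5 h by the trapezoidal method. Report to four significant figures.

AUC = 4132 µg/L·h

Trapezoidal AUC_0→7.5:
  [0→1]: (0.0+827.5)/2 × 1 = 413.75
  [1→5]: (827.5+521.3)/2 × 4 = 2697.6
  [5→5.5]: (521.3+469.9)/2 × 0.5 = 247.8
  [5.5→7]: (469.9+343.3)/2 × 1.5 = 609.9
  [7→7.5]: (343.3+309.1)/2 × 0.5 = 163.1
  Sum = 4132.15 µg/L·h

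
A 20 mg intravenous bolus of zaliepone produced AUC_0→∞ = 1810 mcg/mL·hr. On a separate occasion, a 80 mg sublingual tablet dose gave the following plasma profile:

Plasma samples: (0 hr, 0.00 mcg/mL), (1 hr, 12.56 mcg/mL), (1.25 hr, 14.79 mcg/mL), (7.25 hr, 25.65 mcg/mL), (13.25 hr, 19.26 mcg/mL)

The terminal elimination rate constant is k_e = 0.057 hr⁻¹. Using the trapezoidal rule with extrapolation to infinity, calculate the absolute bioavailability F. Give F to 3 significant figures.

Trapezoidal AUC_0→13.25 (sublingual tablet):
  [0→1]: (0.00+12.56)/2 × 1 = 6.28
  [1→1.25]: (12.56+14.79)/2 × 0.25 = 3.41875
  [1.25→7.25]: (14.79+25.65)/2 × 6 = 121.32
  [7.25→13.25]: (25.65+19.26)/2 × 6 = 134.73
  Sum = 265.74875 mcg/mL·hr
Tail: C_last/k_e = 19.26/0.057 = 337.895
AUC_0→∞ (sublingual tablet) = 265.74875 + 337.895 = 603.64375 mcg/mL·hr
F = (AUC_ev/D_ev)/(AUC_iv/D_iv) = (603.64375/80)/(1810/20) = 7.54555/90.5 = 0.0834

F = 0.0834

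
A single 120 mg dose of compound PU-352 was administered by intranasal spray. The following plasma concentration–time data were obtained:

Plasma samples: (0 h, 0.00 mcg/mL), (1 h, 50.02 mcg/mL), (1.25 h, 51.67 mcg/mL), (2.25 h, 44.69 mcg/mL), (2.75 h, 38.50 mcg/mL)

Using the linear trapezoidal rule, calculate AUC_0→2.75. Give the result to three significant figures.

Trapezoidal AUC_0→2.75:
  [0→1]: (0.00+50.02)/2 × 1 = 25.01
  [1→1.25]: (50.02+51.67)/2 × 0.25 = 12.71125
  [1.25→2.25]: (51.67+44.69)/2 × 1 = 48.18
  [2.25→2.75]: (44.69+38.50)/2 × 0.5 = 20.7975
  Sum = 106.69875 mcg/mL·h

AUC = 107 mcg/mL·h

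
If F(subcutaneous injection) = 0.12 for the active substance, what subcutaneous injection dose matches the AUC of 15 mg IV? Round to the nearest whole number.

For equal systemic exposure: F × D_ev = D_iv
D_ev = D_iv / F = 15 / 0.12 = 125 mg

D_subcutaneous = 125 mg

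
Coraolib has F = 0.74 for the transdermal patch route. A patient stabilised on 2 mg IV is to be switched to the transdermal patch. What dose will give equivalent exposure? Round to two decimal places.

D_transdermal = 2.70 mg

For equal systemic exposure: F × D_ev = D_iv
D_ev = D_iv / F = 2 / 0.74 = 2.7027 mg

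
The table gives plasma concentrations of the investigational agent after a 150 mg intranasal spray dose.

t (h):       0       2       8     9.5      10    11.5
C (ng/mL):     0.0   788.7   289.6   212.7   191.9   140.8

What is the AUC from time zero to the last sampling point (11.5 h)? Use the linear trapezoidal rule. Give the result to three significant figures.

AUC = 4750 ng/mL·h

Trapezoidal AUC_0→11.5:
  [0→2]: (0.0+788.7)/2 × 2 = 788.7
  [2→8]: (788.7+289.6)/2 × 6 = 3234.9
  [8→9.5]: (289.6+212.7)/2 × 1.5 = 376.725
  [9.5→10]: (212.7+191.9)/2 × 0.5 = 101.15
  [10→11.5]: (191.9+140.8)/2 × 1.5 = 249.525
  Sum = 4751.0 ng/mL·h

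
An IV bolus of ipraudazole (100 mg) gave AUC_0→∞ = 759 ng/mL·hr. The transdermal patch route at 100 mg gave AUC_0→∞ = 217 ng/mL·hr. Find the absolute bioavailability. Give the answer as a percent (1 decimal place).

F = (AUC_ev / D_ev) / (AUC_iv / D_iv)
  = (217/100) / (759/100)
  = 2.17 / 7.59 = 0.2859
  = 28.59%

F = 28.6%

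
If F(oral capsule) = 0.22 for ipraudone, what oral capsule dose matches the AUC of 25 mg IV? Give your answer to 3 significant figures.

For equal systemic exposure: F × D_ev = D_iv
D_ev = D_iv / F = 25 / 0.22 = 113.636 mg

D_oral = 114 mg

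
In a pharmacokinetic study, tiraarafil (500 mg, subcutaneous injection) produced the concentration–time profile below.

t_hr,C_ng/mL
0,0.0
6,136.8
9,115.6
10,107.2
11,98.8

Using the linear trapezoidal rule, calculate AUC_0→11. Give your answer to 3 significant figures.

AUC = 1000 ng/mL·hr

Trapezoidal AUC_0→11:
  [0→6]: (0.0+136.8)/2 × 6 = 410.4
  [6→9]: (136.8+115.6)/2 × 3 = 378.6
  [9→10]: (115.6+107.2)/2 × 1 = 111.4
  [10→11]: (107.2+98.8)/2 × 1 = 103.0
  Sum = 1003.4 ng/mL·hr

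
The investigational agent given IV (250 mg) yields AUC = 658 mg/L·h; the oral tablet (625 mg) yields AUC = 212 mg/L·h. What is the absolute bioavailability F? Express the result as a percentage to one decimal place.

F = (AUC_ev / D_ev) / (AUC_iv / D_iv)
  = (212/625) / (658/250)
  = 0.3392 / 2.632 = 0.1289
  = 12.89%

F = 12.9%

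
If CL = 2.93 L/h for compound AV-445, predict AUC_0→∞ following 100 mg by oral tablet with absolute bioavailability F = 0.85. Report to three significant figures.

AUC_0→∞ = F × Dose / CL
        = 0.85 × 100 / 2.93 = 29.0102 mg/L·h

AUC = 29.0 mg/L·h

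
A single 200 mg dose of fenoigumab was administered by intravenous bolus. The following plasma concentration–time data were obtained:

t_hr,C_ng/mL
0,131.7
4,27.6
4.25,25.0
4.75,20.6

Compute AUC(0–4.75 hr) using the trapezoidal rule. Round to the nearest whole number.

Trapezoidal AUC_0→4.75:
  [0→4]: (131.7+27.6)/2 × 4 = 318.6
  [4→4.25]: (27.6+25.0)/2 × 0.25 = 6.575
  [4.25→4.75]: (25.0+20.6)/2 × 0.5 = 11.4
  Sum = 336.575 ng/mL·hr

AUC = 337 ng/mL·hr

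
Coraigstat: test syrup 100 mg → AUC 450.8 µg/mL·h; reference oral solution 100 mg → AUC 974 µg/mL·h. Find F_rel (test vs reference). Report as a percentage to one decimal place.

F_rel = (AUC_test/D_test) / (AUC_ref/D_ref)
      = (450.8/100) / (974/100)
      = 4.508 / 9.74 = 0.4628 = 46.28%

F_rel = 46.3%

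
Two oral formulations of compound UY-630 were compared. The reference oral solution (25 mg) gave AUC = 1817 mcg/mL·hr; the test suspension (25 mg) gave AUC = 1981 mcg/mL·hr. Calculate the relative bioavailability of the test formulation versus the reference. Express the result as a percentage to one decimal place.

F_rel = 109.0%

F_rel = (AUC_test/D_test) / (AUC_ref/D_ref)
      = (1981/25) / (1817/25)
      = 79.24 / 72.68 = 1.0903 = 109.03%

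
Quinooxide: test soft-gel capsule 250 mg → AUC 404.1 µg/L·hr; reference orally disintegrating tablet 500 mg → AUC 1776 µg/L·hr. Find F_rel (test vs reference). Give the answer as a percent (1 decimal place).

F_rel = 45.5%

F_rel = (AUC_test/D_test) / (AUC_ref/D_ref)
      = (404.1/250) / (1776/500)
      = 1.6164 / 3.552 = 0.4551 = 45.51%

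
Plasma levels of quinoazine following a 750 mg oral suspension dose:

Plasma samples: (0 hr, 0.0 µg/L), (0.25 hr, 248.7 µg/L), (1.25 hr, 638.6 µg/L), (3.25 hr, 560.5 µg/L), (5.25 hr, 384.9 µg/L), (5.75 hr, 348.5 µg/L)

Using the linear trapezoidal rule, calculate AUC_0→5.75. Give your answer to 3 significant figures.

AUC = 2800 µg/L·hr

Trapezoidal AUC_0→5.75:
  [0→0.25]: (0.0+248.7)/2 × 0.25 = 31.0875
  [0.25→1.25]: (248.7+638.6)/2 × 1 = 443.65
  [1.25→3.25]: (638.6+560.5)/2 × 2 = 1199.1
  [3.25→5.25]: (560.5+384.9)/2 × 2 = 945.4
  [5.25→5.75]: (384.9+348.5)/2 × 0.5 = 183.35
  Sum = 2802.5875 µg/L·hr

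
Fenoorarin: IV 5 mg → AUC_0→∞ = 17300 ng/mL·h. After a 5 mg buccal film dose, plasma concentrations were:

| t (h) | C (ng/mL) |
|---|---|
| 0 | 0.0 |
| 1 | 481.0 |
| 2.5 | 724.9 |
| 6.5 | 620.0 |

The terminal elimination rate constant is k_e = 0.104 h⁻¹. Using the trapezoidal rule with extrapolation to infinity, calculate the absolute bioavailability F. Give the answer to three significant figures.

F = 0.566

Trapezoidal AUC_0→6.5 (buccal film):
  [0→1]: (0.0+481.0)/2 × 1 = 240.5
  [1→2.5]: (481.0+724.9)/2 × 1.5 = 904.425
  [2.5→6.5]: (724.9+620.0)/2 × 4 = 2689.8
  Sum = 3834.725 ng/mL·h
Tail: C_last/k_e = 620.0/0.104 = 5961.538
AUC_0→∞ (buccal film) = 3834.725 + 5961.538 = 9796.263 ng/mL·h
F = (AUC_ev/D_ev)/(AUC_iv/D_iv) = (9796.263/5)/(17300/5) = 1959.2526/3460 = 0.5663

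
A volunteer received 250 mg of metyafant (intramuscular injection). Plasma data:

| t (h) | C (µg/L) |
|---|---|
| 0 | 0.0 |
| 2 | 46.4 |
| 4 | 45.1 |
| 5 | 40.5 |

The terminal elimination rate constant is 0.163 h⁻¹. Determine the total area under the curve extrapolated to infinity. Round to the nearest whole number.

AUC = 429 µg/L·h

Trapezoidal AUC_0→5:
  [0→2]: (0.0+46.4)/2 × 2 = 46.4
  [2→4]: (46.4+45.1)/2 × 2 = 91.5
  [4→5]: (45.1+40.5)/2 × 1 = 42.8
  Sum = 180.7 µg/L·h
Extrapolated tail: C_last / k_e = 40.5 / 0.163 = 248.466
AUC_0→∞ = 180.7 + 248.466 = 429.166 µg/L·h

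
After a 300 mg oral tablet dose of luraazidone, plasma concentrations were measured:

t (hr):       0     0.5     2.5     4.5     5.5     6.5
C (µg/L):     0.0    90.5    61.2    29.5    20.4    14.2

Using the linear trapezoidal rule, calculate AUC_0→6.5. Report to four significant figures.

Trapezoidal AUC_0→6.5:
  [0→0.5]: (0.0+90.5)/2 × 0.5 = 22.625
  [0.5→2.5]: (90.5+61.2)/2 × 2 = 151.7
  [2.5→4.5]: (61.2+29.5)/2 × 2 = 90.7
  [4.5→5.5]: (29.5+20.4)/2 × 1 = 24.95
  [5.5→6.5]: (20.4+14.2)/2 × 1 = 17.3
  Sum = 307.275 µg/L·hr

AUC = 307.3 µg/L·hr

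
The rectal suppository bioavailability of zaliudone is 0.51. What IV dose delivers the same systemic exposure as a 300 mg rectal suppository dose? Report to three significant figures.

D_iv = 153 mg

Systemic exposure from an extravascular dose = F × D_ev, so the equivalent IV dose is F × D_ev.
D_iv = F × D_ev = 0.51 × 300 = 153 mg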